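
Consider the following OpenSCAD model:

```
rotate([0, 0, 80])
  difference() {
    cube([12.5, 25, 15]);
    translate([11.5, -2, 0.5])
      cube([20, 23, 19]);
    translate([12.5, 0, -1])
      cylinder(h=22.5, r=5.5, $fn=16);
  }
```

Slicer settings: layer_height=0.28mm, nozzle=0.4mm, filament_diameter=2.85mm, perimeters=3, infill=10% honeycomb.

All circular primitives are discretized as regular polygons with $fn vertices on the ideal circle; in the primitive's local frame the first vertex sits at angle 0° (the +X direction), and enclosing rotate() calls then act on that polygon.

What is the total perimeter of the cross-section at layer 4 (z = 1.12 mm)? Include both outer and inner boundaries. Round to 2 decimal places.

At z = 1.12 mm: the 12.5×25 cube contributes its full rectangle (perimeter 75.00 mm); the 20×23 cube at (11.5, -2) contributes its full rectangle (perimeter 86.00 mm); the cylinder at (12.5, 0): section is a regular 16-gon, circumradius r=5.5 (perimeter = 2·16·5.500·sin(180°/16) = 34.34 mm); Taking the first minus the rest: starting from the 12.5×25 cube, the 20×23 cube at (11.5, -2) partially overlaps it — only the 21.00 mm² overlap (of its 460.00 mm²) is removed, clipping the outline; the r=5.5 cylinder at (12.5, 0) partially overlaps it — only the 17.75 mm² overlap (of its 92.61 mm²) is removed, clipping the outline — boundary = 72.76 mm; (rotated 80° about Z; rotation is an isometry so areas/perimeters/island counts are preserved). Overall, the cross-section is a single solid region. Total boundary length (outer) = 72.76 mm.

72.76 mm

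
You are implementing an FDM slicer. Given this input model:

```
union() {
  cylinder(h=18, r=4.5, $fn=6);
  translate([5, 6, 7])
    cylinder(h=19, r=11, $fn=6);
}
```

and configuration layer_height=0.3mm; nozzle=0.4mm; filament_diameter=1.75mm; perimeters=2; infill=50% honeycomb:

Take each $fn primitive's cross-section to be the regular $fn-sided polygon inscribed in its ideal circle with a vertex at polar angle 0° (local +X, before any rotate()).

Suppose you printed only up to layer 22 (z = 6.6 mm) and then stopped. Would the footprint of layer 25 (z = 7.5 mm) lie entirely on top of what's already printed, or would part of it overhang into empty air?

Compare the two slices. At z = 6.6: the cylinder: section is a regular 6-gon, circumradius r=4.5 (area = (6/2)·4.500²·sin(360°/6) = 52.61 mm²); the cylinder at (5, 6) is not intersected at this z (z outside [7, 26]); Combining (union): only the r=4.5 cylinder is present, so the union is just that shape — area = 52.61 mm². At z = 7.5: the r=4.5 cylinder gives a regular 6-gon of circumradius 4.5 (constant along its height) (area = (6/2)·4.500²·sin(360°/6) = 52.61 mm²); the r=11 cylinder at (5, 6) gives a regular 6-gon of circumradius 11 (constant along its height) (area = (6/2)·11.000²·sin(360°/6) = 314.37 mm²); Combining (union): the regions partially overlap — summed areas 366.98 mm² minus the doubly-counted overlap 42.27 mm² gives 324.71 mm² — area = 324.71 mm². Checking containment: at z = 7.5 the cross-section extends beyond the z = 6.6 cross-section by about 272.10 mm².

part overhangs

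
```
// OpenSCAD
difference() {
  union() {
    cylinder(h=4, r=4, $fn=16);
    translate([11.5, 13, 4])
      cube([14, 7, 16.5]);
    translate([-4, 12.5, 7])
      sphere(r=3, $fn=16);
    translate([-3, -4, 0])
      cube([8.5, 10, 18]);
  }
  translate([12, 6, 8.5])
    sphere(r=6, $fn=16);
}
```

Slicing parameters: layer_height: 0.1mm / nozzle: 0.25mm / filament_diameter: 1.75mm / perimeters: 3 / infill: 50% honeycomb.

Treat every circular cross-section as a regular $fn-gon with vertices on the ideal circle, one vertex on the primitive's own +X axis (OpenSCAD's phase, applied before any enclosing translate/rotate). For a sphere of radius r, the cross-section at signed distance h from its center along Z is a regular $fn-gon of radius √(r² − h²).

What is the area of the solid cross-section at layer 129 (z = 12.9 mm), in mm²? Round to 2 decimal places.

183.00 mm²

At z = 12.9 mm: the cylinder is not intersected at this z (z outside [0, 4]); the 14×7 cube at (11.5, 13) contributes its full rectangle (area 98.00 mm²); the sphere at (-4, 12.5) is absent (|z−center|=5.900 > r=3); the cube at (-3, -4) (footprint 8.5×10) is included at this height (area 85.00 mm²); Combining (union): the 2 present regions are separate (no shared area or edge), so areas and boundary lengths simply add and each stays a separate island — area = 183.00 mm²; the r=6 sphere at (12, 6) contributes a regular 16-gon of circumradius √(6²−4.4²) = 4.079 (area = (16/2)·4.079²·sin(360°/16) = 50.94 mm²); Subtracting the remaining from the first: starting from that combined region (183.00 mm²), the r=6 sphere at (12, 6) misses the remaining region (no effect) — area = 183.00 mm². Overall, the cross-section has 2 separate islands. Net area = 183.00 mm².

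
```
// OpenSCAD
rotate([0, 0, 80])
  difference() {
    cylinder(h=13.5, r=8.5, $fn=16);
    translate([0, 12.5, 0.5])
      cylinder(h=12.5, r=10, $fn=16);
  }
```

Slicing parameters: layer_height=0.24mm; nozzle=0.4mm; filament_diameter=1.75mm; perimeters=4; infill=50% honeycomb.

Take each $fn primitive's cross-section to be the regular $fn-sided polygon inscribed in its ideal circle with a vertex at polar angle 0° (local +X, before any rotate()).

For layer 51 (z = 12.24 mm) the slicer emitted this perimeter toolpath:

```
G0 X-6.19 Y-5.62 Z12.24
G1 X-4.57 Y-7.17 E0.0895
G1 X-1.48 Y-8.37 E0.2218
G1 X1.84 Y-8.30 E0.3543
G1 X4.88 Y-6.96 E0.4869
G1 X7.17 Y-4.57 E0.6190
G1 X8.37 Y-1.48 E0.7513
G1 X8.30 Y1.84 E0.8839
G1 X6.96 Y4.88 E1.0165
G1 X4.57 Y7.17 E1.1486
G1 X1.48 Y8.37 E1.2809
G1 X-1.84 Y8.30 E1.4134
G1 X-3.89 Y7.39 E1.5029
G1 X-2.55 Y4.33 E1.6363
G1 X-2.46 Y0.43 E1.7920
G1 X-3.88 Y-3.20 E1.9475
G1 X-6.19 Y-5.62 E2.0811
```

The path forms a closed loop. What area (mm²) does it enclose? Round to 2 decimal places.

Apply the shoelace formula to the sequence of (X, Y) vertices; enclosed area = 168.53 mm².

168.53 mm²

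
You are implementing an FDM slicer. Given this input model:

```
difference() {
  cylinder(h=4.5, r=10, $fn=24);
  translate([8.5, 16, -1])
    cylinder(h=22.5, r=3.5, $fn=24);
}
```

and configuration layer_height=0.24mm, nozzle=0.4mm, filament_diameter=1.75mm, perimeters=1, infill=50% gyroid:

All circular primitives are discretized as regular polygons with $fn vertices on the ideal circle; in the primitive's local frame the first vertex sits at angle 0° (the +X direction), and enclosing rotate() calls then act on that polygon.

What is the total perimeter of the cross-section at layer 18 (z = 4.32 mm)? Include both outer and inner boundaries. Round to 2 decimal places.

62.65 mm

At z = 4.32 mm: the r=10 cylinder contributes a regular 24-gon of circumradius 10 (perimeter = 2·24·10.000·sin(180°/24) = 62.65 mm); the cylinder at (8.5, 16): section is a regular 24-gon, circumradius r=3.5 (perimeter = 2·24·3.500·sin(180°/24) = 21.93 mm); Taking the first minus the rest: starting from the r=10 cylinder, the r=3.5 cylinder at (8.5, 16) misses the remaining region (no effect) — boundary = 62.65 mm. Overall, the cross-section is a single solid region. Total boundary length (outer) = 62.65 mm.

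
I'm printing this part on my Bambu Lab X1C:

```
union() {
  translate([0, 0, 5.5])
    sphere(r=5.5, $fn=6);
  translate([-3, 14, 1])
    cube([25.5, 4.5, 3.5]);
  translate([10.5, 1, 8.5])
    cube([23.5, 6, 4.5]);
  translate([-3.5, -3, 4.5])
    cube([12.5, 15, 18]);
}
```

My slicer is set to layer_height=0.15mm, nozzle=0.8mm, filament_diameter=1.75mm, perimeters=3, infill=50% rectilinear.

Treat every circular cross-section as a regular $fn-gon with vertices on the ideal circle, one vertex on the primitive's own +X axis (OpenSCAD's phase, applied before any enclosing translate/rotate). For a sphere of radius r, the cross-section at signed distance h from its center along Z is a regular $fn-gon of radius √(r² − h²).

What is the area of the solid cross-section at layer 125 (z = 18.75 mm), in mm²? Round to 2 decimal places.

187.50 mm²

At z = 18.75 mm: the sphere is absent (|z−center|=13.250 > r=5.5); the cube at (-3, 14) is absent (z outside [1, 4.5]); the cube at (10.5, 1) does not reach this height (z outside [8.5, 13]); the cube at (-3.5, -3) is present — its section is the full 12.5×15 rectangle (area 187.50 mm²); Combining (union): only the 12.5×15 cube at (-3.5, -3) is present, so the union is just that shape — area = 187.50 mm². Overall, the cross-section is a single solid region. Net area = 187.50 mm².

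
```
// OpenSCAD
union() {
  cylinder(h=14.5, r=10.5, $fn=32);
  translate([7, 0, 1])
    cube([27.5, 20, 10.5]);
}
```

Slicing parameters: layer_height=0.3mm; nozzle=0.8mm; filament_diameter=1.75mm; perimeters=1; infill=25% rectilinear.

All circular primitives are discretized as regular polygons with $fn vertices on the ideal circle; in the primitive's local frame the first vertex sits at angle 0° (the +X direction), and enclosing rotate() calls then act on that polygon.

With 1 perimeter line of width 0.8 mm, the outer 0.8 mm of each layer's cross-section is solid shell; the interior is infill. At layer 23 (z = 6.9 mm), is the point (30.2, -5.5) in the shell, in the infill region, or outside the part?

At z = 6.9 mm: the r=10.5 cylinder contributes a regular 32-gon of circumradius 10.5; the cube at (7, 0) (footprint 27.5×20) is included at this height; Combining (union): the regions partially overlap (shared area 18.68 mm²), so overlapping operands fuse into one piece — 1 connected region. Overall, the cross-section is a single solid region. The nearest boundary edge runs (34.50, 0.00)→(10.50, 0.00); distance from the point to it = 5.50 mm. The point is not inside any of the regions above, so it lies outside the cross-section (5.50 mm from the nearest boundary).

outside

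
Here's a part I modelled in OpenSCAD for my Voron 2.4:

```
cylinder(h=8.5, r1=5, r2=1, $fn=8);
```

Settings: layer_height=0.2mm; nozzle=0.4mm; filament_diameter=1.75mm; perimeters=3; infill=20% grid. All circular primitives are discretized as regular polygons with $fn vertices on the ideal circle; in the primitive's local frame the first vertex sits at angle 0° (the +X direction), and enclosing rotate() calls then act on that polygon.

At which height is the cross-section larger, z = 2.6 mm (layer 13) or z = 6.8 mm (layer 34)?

layer 13 (z = 2.6 mm)

Layer 13 (z = 2.6): the cone (r1=5→r2=1) has section circumradius 3.776 here — a regular 8-gon (area = (8/2)·3.776²·sin(360°/8) = 40.34 mm²). So its area = 40.34 mm². Layer 34 (z = 6.8): the cone (r1=5→r2=1) has section circumradius 1.800 here — a regular 8-gon (area = (8/2)·1.800²·sin(360°/8) = 9.16 mm²). So its area = 9.16 mm². Layer 13 is larger (40.34 vs 9.16 mm²).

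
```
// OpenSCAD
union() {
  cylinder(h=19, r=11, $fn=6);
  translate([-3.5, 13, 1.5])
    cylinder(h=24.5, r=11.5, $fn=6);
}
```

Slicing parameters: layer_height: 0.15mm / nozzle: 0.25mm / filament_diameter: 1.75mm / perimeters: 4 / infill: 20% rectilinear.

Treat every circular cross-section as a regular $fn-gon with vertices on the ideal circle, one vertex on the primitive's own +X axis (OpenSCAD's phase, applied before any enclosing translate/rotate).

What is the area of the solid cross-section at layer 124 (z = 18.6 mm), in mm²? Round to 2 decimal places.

At z = 18.6 mm: the r=11 cylinder contributes a regular 6-gon of circumradius 11 (area = (6/2)·11.000²·sin(360°/6) = 314.37 mm²); the cylinder at (-3.5, 13): section is a regular 6-gon, circumradius r=11.5 (area = (6/2)·11.500²·sin(360°/6) = 343.60 mm²); Merging all regions: the regions partially overlap — summed areas 657.96 mm² minus the doubly-counted overlap 74.44 mm² gives 583.52 mm² — area = 583.52 mm². Overall, the cross-section is a single solid region. Net area = 583.52 mm².

583.52 mm²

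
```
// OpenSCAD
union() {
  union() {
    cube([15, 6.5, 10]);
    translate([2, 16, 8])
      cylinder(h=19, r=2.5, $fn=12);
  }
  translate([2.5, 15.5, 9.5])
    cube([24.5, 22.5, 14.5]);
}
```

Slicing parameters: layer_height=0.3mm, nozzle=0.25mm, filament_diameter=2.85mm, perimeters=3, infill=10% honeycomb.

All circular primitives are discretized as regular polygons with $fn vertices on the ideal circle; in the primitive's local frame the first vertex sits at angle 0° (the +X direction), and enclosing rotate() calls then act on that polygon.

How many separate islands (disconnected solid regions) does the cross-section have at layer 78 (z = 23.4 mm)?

At z = 23.4 mm: the cube is absent (z outside [0, 10]); the r=2.5 cylinder at (2, 16) gives a regular 12-gon of circumradius 2.5 (constant along its height); Merging all regions: only the r=2.5 cylinder at (2, 16) is present, so the union is just that shape — 1 connected region; the cube at (2.5, 15.5) (footprint 24.5×22.5) is included at this height; Taking the union: the regions partially overlap (shared area 4.44 mm²), so overlapping operands fuse into one piece — 1 connected region. Overall, the cross-section is a single solid region. Island count = 1.

1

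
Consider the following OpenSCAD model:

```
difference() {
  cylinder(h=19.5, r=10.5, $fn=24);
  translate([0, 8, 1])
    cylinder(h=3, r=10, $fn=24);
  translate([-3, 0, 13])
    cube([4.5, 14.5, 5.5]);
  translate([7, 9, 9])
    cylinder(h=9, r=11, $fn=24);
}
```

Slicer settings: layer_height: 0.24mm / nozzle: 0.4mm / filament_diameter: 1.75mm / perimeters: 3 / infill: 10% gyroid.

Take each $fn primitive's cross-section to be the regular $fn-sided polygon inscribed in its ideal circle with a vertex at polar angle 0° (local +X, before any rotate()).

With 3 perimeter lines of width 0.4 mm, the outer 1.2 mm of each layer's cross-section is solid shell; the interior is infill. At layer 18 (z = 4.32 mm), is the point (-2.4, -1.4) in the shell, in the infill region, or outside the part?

infill

At z = 4.32 mm: the cylinder: section is a regular 24-gon, circumradius r=10.5; the cylinder at (0, 8) does not reach this height (z outside [1, 4]); the cube at (-3, 0) does not reach this height (z outside [13, 18.5]); the cylinder at (7, 9) is not intersected at this z (z outside [9, 18]); After the difference (first − rest): none of the subtracted shapes is present at this height, so the r=10.5 cylinder is unchanged — 1 connected region. Overall, the cross-section is a single solid region. The nearest boundary edge runs (-9.09, -5.25)→(-7.42, -7.42); distance from the point to it = 7.65 mm. The point is inside the cross-section and 7.65 mm from the nearest boundary — more than the 1.2 mm shell width (3 × 0.4), so it's in the infill interior.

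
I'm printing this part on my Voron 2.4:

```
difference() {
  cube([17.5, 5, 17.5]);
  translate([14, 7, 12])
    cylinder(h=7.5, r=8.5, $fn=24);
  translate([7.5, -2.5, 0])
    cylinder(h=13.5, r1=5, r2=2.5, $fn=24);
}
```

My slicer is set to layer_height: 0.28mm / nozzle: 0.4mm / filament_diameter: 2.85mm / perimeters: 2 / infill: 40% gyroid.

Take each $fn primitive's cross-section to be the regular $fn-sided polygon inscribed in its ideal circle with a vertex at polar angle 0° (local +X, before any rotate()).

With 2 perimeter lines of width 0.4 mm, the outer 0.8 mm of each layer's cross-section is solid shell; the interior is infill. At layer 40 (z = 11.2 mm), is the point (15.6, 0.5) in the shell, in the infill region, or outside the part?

At z = 11.2 mm: the 17.5×5 cube contributes its full rectangle; the cylinder at (14, 7) does not reach this height (z outside [12, 19.5]); the cone at (7.5, -2.5) (r1=5→r2=2.5) has section circumradius 2.926 here — a regular 24-gon; After the difference (first − rest): starting from the 17.5×5 cube, the cone at (7.5, -2.5) partially overlaps it — only the 0.83 mm² overlap (of its 26.59 mm²) is removed, clipping the outline — 1 connected region. Overall, the cross-section is a single solid region. The nearest boundary edge runs (17.50, 0.00)→(9.01, 0.00); distance from the point to it = 0.50 mm. The point is inside the cross-section, 0.50 mm from the nearest boundary — within the 0.8 mm shell band (2 × 0.4).

shell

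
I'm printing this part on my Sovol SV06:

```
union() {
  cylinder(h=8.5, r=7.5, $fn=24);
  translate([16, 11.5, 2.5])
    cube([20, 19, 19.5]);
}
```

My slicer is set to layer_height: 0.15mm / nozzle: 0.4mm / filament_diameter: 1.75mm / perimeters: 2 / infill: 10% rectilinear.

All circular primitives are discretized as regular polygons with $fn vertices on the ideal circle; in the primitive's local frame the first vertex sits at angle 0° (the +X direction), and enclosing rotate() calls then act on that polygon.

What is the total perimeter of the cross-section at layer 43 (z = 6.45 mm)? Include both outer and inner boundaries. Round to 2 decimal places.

124.99 mm

At z = 6.45 mm: the cylinder: section is a regular 24-gon, circumradius r=7.5 (perimeter = 2·24·7.500·sin(180°/24) = 46.99 mm); the cube at (16, 11.5) is present — its section is the full 20×19 rectangle (perimeter 78.00 mm); Taking the union: the 2 present regions are separate (no shared area or edge), so areas and boundary lengths simply add and each stays a separate island — boundary = 124.99 mm. Overall, the cross-section has 2 separate islands. Total boundary length (outer) = 124.99 mm.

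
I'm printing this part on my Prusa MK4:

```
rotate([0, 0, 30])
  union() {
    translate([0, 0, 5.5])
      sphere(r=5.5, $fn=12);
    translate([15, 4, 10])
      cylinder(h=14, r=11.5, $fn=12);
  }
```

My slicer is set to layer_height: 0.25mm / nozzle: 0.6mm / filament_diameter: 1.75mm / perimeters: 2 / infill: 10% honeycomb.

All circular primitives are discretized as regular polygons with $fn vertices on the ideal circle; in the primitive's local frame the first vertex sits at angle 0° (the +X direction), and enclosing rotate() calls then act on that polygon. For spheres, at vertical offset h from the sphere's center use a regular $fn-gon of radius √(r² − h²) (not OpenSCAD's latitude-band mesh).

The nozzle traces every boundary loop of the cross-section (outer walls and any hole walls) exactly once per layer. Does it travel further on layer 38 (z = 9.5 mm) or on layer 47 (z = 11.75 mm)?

Layer 38 (z = 9.5): the sphere: section is a regular 12-gon, circumradius = √(r²−h²) = √(5.5²−4²) = 3.775 (perimeter = 2·12·3.775·sin(180°/12) = 23.45 mm); the cylinder at (15, 4) is not intersected at this z (z outside [10, 24]); Taking the union: only the r=5.5 sphere is present, so the union is just that shape — boundary = 23.45 mm; (whole slice rotated 30° about Z — lengths, areas and connectivity unchanged). So its perimeter = 23.45 mm. Layer 47 (z = 11.75): the sphere does not reach this height (|z−center|=6.250 > r=5.5); the r=11.5 cylinder at (15, 4) contributes a regular 12-gon of circumradius 11.5 (perimeter = 2·12·11.500·sin(180°/12) = 71.43 mm); Merging all regions: only the r=11.5 cylinder at (15, 4) is present, so the union is just that shape — boundary = 71.43 mm; (whole slice rotated 30° about Z — lengths, areas and connectivity unchanged). So its perimeter = 71.43 mm. Layer 47 is larger (71.43 vs 23.45 mm).

layer 47 (z = 11.75 mm)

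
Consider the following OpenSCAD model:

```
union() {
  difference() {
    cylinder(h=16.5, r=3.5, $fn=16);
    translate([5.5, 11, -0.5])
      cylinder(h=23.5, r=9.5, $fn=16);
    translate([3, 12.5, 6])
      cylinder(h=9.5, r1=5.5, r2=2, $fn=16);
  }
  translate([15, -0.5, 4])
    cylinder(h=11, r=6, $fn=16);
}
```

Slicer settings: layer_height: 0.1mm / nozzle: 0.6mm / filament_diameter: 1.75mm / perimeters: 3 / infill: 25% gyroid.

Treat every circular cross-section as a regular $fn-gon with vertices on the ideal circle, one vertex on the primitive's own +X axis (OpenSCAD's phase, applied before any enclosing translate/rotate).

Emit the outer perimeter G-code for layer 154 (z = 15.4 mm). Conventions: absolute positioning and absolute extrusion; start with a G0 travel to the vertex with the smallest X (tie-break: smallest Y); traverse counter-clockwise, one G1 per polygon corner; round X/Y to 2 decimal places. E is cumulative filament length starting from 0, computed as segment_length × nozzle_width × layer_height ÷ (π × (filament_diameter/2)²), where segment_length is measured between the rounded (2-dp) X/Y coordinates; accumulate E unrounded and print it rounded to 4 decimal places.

G0 X-3.50 Y0.00 Z15.40
G1 X-3.23 Y-1.34 E0.0341
G1 X-2.47 Y-2.47 E0.0681
G1 X-1.34 Y-3.23 E0.1020
G1 X0.00 Y-3.50 E0.1361
G1 X1.34 Y-3.23 E0.1702
G1 X2.47 Y-2.47 E0.2042
G1 X3.23 Y-1.34 E0.2382
G1 X3.50 Y0.00 E0.2723
G1 X3.23 Y1.34 E0.3064
G1 X2.76 Y2.04 E0.3274
G1 X1.86 Y2.22 E0.3503
G1 X-0.04 Y3.49 E0.4073
G1 X-1.34 Y3.23 E0.4404
G1 X-2.47 Y2.47 E0.4743
G1 X-3.23 Y1.34 E0.5083
G1 X-3.50 Y0.00 E0.5424

At z = 15.4 mm: the cylinder: section is a regular 16-gon, circumradius r=3.5; the r=9.5 cylinder at (5.5, 11) gives a regular 16-gon of circumradius 9.5 (constant along its height); the cone at (3, 12.5): at t=0.989 of its height the radius interpolates to r₁+(r₂−r₁)t = 2.037, giving a regular 16-gon of that circumradius; Subtracting the remaining from the first: starting from the r=3.5 cylinder, the r=9.5 cylinder at (5.5, 11) partially overlaps it — only the 1.18 mm² overlap (of its 276.30 mm²) is removed, clipping the outline; the cone at (3, 12.5) misses the remaining region (no effect) — 1 connected region; the cylinder at (15, -0.5) is absent (z outside [4, 15]); Combining (union): only the result so far is present, so the union is just that shape — 1 connected region. The outline is a single polygon with 16 vertices. Extrusion per mm of travel: 0.6 × 0.1 / (π × 0.875²) = 0.024945. Accumulating E over each segment gives final E = 0.5424.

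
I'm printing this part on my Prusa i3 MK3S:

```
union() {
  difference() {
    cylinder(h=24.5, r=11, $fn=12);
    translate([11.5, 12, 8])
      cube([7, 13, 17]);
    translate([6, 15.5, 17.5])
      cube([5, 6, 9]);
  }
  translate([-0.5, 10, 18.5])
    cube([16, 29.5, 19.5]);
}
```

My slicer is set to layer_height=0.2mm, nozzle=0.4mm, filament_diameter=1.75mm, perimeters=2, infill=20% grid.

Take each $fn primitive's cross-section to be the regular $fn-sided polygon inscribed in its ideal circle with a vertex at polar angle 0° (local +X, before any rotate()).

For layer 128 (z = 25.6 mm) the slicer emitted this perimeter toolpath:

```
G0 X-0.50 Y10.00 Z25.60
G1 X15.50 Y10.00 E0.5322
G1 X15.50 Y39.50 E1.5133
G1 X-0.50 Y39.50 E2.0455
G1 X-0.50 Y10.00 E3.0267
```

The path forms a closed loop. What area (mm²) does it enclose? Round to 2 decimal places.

Apply the shoelace formula to the sequence of (X, Y) vertices; enclosed area = 472.00 mm².

472.00 mm²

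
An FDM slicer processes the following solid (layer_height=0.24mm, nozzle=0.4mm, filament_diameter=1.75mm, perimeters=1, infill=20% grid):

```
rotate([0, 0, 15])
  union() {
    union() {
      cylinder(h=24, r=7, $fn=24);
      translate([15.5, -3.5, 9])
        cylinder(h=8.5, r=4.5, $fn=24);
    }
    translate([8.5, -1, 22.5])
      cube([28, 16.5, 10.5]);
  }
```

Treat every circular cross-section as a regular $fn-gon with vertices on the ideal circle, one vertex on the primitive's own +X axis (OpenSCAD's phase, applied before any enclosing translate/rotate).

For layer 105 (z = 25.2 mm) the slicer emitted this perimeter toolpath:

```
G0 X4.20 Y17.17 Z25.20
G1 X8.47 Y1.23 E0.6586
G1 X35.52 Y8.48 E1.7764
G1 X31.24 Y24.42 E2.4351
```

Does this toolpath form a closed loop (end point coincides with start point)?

Start point (G0): (4.20, 17.17). End point (last G1): the path does not return to the start — open.

no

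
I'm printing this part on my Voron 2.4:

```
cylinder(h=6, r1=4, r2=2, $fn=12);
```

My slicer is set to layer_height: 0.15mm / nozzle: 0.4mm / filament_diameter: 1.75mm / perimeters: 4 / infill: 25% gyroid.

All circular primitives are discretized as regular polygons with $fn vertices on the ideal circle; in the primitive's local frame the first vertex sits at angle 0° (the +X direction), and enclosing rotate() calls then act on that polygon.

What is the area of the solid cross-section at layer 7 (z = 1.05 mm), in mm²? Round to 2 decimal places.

At z = 1.05 mm: the cone (r1=4→r2=2) has section circumradius 3.650 here — a regular 12-gon (area = (12/2)·3.650²·sin(360°/12) = 39.97 mm²). Overall, the cross-section is a single solid region. Net area = 39.97 mm².

39.97 mm²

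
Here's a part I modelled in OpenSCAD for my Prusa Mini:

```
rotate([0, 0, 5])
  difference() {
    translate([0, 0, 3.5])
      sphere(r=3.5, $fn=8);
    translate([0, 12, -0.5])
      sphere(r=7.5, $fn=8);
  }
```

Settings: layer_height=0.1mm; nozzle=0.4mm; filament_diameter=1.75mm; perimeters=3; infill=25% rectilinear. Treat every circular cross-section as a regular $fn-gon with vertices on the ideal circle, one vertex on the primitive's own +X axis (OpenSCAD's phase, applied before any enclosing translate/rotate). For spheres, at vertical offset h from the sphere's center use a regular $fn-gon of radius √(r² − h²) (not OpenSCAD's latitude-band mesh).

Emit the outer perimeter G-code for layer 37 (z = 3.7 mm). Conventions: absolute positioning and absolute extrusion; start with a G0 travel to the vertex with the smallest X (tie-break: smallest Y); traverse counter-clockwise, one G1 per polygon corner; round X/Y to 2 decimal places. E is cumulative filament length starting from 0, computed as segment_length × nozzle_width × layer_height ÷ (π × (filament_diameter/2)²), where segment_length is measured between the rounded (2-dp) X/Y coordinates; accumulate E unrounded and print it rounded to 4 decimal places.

At z = 3.7 mm: the r=3.5 sphere contributes a regular 8-gon of circumradius √(3.5²−0.2²) = 3.494; the r=7.5 sphere at (0, 12) contributes a regular 8-gon of circumradius √(7.5²−4.2²) = 6.214; After the difference (first − rest): starting from the r=3.5 sphere, the r=7.5 sphere at (0, 12) misses the remaining region (no effect) — 1 connected region; (whole slice rotated 5° about Z — lengths, areas and connectivity unchanged). The outline is a single polygon with 8 vertices. Extrusion per mm of travel: 0.4 × 0.1 / (π × 0.875²) = 0.016630. Accumulating E over each segment gives final E = 0.3560.

G0 X-3.48 Y-0.30 Z3.70
G1 X-2.25 Y-2.68 E0.0446
G1 X0.30 Y-3.48 E0.0890
G1 X2.68 Y-2.25 E0.1336
G1 X3.48 Y0.30 E0.1780
G1 X2.25 Y2.68 E0.2225
G1 X-0.30 Y3.48 E0.2670
G1 X-2.68 Y2.25 E0.3115
G1 X-3.48 Y-0.30 E0.3560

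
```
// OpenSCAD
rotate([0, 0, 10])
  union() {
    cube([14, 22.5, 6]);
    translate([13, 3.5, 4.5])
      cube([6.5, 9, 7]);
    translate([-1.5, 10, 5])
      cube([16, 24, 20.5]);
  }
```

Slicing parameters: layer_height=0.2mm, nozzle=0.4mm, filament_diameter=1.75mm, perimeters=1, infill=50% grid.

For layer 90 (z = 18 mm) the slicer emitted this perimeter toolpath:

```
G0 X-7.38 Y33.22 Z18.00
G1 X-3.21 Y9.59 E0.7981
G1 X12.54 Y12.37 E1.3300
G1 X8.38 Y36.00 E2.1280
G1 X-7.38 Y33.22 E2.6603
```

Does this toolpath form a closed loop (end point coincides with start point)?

yes

Start point (G0): (-7.38, 33.22). End point (last G1): the path returns to the start — closed.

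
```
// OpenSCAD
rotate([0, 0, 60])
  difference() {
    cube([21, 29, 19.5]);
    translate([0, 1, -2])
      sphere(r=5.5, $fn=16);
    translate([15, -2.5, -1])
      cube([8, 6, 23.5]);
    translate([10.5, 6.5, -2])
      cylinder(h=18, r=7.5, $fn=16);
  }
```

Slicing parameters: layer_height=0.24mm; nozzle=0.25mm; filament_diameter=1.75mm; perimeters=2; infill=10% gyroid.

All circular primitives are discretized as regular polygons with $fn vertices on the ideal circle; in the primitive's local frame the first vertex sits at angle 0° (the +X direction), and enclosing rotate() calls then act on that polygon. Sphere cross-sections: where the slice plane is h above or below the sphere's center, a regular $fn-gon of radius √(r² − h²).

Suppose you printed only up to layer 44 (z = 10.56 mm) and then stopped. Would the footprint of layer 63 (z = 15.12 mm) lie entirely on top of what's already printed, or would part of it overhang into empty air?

Compare the two slices. At z = 10.56: the cube is present — its section is the full 21×29 rectangle (area 609.00 mm²); the sphere at (0, 1) does not reach this height (|z−center|=12.560 > r=5.5); the cube at (15, -2.5) (footprint 8×6) is included at this height (area 48.00 mm²); the cylinder at (10.5, 6.5): section is a regular 16-gon, circumradius r=7.5 (area = (16/2)·7.500²·sin(360°/16) = 172.21 mm²); Taking the first minus the rest: starting from the 21×29 cube (609.00 mm²), the 8×6 cube at (15, -2.5) partially overlaps it — only the 21.00 mm² overlap (of its 48.00 mm²) is removed, clipping the outline; the r=7.5 cylinder at (10.5, 6.5) partially overlaps it — only the 163.99 mm² overlap (of its 172.21 mm²) is removed, clipping the outline — area = 424.01 mm²; (whole slice rotated 60° about Z — lengths, areas and connectivity unchanged). At z = 15.12: the 21×29 cube contributes its full rectangle (area 609.00 mm²); the sphere at (0, 1) does not reach this height (|z−center|=17.120 > r=5.5); the cube at (15, -2.5) is present — its section is the full 8×6 rectangle (area 48.00 mm²); the r=7.5 cylinder at (10.5, 6.5) gives a regular 16-gon of circumradius 7.5 (constant along its height) (area = (16/2)·7.500²·sin(360°/16) = 172.21 mm²); Subtracting the remaining from the first: starting from the 21×29 cube (609.00 mm²), the 8×6 cube at (15, -2.5) partially overlaps it — only the 21.00 mm² overlap (of its 48.00 mm²) is removed, clipping the outline; the r=7.5 cylinder at (10.5, 6.5) partially overlaps it — only the 163.99 mm² overlap (of its 172.21 mm²) is removed, clipping the outline — area = 424.01 mm²; (rotated 60° about Z; rotation is an isometry so areas/perimeters/island counts are preserved). Checking containment: the cross-section at z = 15.12 is a subset of the cross-section at z = 10.56.

entirely on top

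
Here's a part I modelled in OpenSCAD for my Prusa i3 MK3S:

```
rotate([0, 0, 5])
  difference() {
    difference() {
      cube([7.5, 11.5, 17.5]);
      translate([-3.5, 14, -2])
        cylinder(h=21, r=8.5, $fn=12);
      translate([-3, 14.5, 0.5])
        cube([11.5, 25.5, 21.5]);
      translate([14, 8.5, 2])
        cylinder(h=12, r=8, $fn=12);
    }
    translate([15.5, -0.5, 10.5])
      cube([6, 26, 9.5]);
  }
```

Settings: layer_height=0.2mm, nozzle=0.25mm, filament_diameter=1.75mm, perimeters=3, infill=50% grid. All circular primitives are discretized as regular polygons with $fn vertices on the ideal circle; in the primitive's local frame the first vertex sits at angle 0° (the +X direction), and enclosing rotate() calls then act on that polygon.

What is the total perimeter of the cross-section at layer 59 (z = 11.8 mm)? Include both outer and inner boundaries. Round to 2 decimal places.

35.32 mm

At z = 11.8 mm: the cube is present — its section is the full 7.5×11.5 rectangle (perimeter 38.00 mm); the r=8.5 cylinder at (-3.5, 14) gives a regular 12-gon of circumradius 8.5 (constant along its height) (perimeter = 2·12·8.500·sin(180°/12) = 52.80 mm); the cube at (-3, 14.5) (footprint 11.5×25.5) is included at this height (perimeter 74.00 mm); the cylinder at (14, 8.5): section is a regular 12-gon, circumradius r=8 (perimeter = 2·12·8.000·sin(180°/12) = 49.69 mm); Subtracting the remaining from the first: starting from the 7.5×11.5 cube, the r=8.5 cylinder at (-3.5, 14) partially overlaps it — only the 14.42 mm² overlap (of its 216.75 mm²) is removed, clipping the outline; the 11.5×25.5 cube at (-3, 14.5) misses the remaining region (no effect); the r=8 cylinder at (14, 8.5) partially overlaps it — only the 7.24 mm² overlap (of its 192.00 mm²) is removed, clipping the outline — boundary = 35.32 mm; the cube at (15.5, -0.5) (footprint 6×26) is included at this height (perimeter 64.00 mm); Taking the first minus the rest: starting from that combined region, the 6×26 cube at (15.5, -0.5) misses the remaining region (no effect) — boundary = 35.32 mm; (whole slice rotated 5° about Z — lengths, areas and connectivity unchanged). Overall, the cross-section is a single solid region. Total boundary length (outer) = 35.32 mm.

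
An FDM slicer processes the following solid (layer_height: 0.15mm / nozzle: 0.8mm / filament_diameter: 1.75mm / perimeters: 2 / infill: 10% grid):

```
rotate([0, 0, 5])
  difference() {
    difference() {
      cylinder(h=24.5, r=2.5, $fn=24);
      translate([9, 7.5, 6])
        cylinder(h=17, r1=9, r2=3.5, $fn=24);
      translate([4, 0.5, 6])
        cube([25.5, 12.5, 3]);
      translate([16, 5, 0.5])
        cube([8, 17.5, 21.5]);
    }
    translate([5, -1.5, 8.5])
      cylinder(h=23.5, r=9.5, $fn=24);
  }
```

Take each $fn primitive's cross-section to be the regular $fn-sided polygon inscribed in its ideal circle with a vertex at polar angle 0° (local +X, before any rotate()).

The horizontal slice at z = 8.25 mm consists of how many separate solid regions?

1

At z = 8.25 mm: the r=2.5 cylinder gives a regular 24-gon of circumradius 2.5 (constant along its height); the cone at (9, 7.5) contributes a regular 24-gon of circumradius 8.272 (interpolated between r1=9 and r2=3.5 at t=0.132); the cube at (4, 0.5) is present — its section is the full 25.5×12.5 rectangle; the cube at (16, 5) (footprint 8×17.5) is included at this height; After the difference (first − rest): starting from the r=2.5 cylinder, the cone at (9, 7.5) misses the remaining region (no effect); the 25.5×12.5 cube at (4, 0.5) misses the remaining region (no effect); the 8×17.5 cube at (16, 5) misses the remaining region (no effect) — 1 connected region; the cylinder at (5, -1.5) does not reach this height (z outside [8.5, 32]); Taking the first minus the rest: none of the subtracted shapes is present at this height, so that combined region is unchanged — 1 connected region; (rotated 5° about Z; rotation is an isometry so areas/perimeters/island counts are preserved). The result has 1 disconnected region.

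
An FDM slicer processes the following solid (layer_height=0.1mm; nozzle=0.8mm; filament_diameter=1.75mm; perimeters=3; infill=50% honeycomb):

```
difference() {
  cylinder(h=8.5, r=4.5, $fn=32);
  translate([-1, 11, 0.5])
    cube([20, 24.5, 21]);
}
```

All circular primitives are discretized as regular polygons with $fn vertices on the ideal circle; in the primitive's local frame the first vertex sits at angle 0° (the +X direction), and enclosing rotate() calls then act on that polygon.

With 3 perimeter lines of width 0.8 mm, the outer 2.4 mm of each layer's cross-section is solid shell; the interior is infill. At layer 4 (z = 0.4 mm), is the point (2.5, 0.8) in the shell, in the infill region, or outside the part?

At z = 0.4 mm: the r=4.5 cylinder gives a regular 32-gon of circumradius 4.5 (constant along its height); the cube at (-1, 11) is absent (z outside [0.5, 21.5]); Subtracting the remaining from the first: none of the subtracted shapes is present at this height, so the r=4.5 cylinder is unchanged — 1 connected region. Overall, the cross-section is a single solid region. The nearest boundary edge runs (4.41, 0.88)→(4.16, 1.72); distance from the point to it = 1.85 mm. The point is inside the cross-section, 1.85 mm from the nearest boundary — within the 2.4 mm shell band (3 × 0.8).

shell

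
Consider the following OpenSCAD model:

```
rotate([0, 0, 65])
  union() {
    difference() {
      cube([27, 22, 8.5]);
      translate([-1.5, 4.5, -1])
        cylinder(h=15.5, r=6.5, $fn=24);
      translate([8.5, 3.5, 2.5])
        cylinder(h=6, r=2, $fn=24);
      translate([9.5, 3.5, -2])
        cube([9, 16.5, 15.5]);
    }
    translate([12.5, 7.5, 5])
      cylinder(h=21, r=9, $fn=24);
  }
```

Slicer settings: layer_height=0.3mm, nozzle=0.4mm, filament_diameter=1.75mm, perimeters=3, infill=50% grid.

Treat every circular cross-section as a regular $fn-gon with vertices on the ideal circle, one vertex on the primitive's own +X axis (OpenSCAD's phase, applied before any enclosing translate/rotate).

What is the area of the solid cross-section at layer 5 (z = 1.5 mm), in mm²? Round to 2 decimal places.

At z = 1.5 mm: the 27×22 cube contributes its full rectangle (area 594.00 mm²); the r=6.5 cylinder at (-1.5, 4.5) gives a regular 24-gon of circumradius 6.5 (constant along its height) (area = (24/2)·6.500²·sin(360°/24) = 131.22 mm²); the cylinder at (8.5, 3.5) is absent (z outside [2.5, 8.5]); the cube at (9.5, 3.5) is present — its section is the full 9×16.5 rectangle (area 148.50 mm²); Subtracting the remaining from the first: starting from the 27×22 cube (594.00 mm²), the r=6.5 cylinder at (-1.5, 4.5) partially overlaps it — only the 42.97 mm² overlap (of its 131.22 mm²) is removed, clipping the outline; the 9×16.5 cube at (9.5, 3.5) lies wholly inside it (removes its full 148.50 mm² and its 51.00 mm outline becomes a hole wall) — area = 402.53 mm²; the cylinder at (12.5, 7.5) is not intersected at this z (z outside [5, 26]); Combining (union): only that combined region is present, so the union is just that shape — area = 402.53 mm²; (whole slice rotated 65° about Z — lengths, areas and connectivity unchanged). Overall, the cross-section is one region with 1 hole. Net area = 402.53 mm².

402.53 mm²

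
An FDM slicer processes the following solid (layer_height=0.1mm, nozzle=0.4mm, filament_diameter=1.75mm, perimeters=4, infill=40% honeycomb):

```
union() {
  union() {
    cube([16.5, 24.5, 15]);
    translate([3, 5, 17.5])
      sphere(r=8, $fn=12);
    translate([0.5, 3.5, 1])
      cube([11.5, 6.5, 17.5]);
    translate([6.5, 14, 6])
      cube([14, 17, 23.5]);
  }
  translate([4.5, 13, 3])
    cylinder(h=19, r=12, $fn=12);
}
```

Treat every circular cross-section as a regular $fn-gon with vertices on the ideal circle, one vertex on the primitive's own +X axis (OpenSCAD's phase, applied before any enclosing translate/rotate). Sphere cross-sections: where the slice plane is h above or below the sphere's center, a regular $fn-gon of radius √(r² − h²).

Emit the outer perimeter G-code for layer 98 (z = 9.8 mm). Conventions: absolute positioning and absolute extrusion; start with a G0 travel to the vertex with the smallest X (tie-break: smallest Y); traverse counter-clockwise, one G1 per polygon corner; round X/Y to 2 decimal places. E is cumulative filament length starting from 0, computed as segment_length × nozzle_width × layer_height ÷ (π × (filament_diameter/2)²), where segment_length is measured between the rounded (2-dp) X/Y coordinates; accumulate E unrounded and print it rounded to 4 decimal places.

At z = 9.8 mm: the 16.5×24.5 cube contributes its full rectangle; the r=8 sphere at (3, 5) contributes a regular 12-gon of circumradius √(8²−7.7²) = 2.170; the cube at (0.5, 3.5) (footprint 11.5×6.5) is included at this height; the 14×17 cube at (6.5, 14) contributes its full rectangle; Taking the union: the regions partially overlap (shared area 193.88 mm²), so overlapping operands fuse into one piece — 1 connected region; the r=12 cylinder at (4.5, 13) gives a regular 12-gon of circumradius 12 (constant along its height); Taking the union: the regions partially overlap (shared area 317.64 mm²), so overlapping operands fuse into one piece — 1 connected region. The outline is a single polygon with 18 vertices. Extrusion per mm of travel: 0.4 × 0.1 / (π × 0.875²) = 0.016630. Accumulating E over each segment gives final E = 1.8210.

G0 X-7.50 Y13.00 Z9.80
G1 X-5.89 Y7.00 E0.1033
G1 X-1.50 Y2.61 E0.2066
G1 X0.00 Y2.21 E0.2324
G1 X0.00 Y0.00 E0.2691
G1 X16.50 Y0.00 E0.5435
G1 X16.50 Y14.00 E0.7763
G1 X20.50 Y14.00 E0.8429
G1 X20.50 Y31.00 E1.1256
G1 X6.50 Y31.00 E1.3584
G1 X6.50 Y24.50 E1.4665
G1 X6.37 Y24.50 E1.4687
G1 X4.50 Y25.00 E1.5008
G1 X2.63 Y24.50 E1.5330
G1 X0.00 Y24.50 E1.5768
G1 X0.00 Y23.79 E1.5886
G1 X-1.50 Y23.39 E1.6144
G1 X-5.89 Y19.00 E1.7176
G1 X-7.50 Y13.00 E1.8210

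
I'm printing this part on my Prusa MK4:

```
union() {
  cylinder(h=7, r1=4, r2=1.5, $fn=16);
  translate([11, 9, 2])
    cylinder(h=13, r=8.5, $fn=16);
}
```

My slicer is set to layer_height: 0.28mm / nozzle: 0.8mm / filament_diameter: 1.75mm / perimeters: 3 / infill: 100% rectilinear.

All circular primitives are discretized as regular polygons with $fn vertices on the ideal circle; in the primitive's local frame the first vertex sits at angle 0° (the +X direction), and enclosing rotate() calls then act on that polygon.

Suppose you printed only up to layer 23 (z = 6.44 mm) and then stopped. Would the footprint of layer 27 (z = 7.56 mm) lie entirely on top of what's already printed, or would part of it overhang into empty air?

Compare the two slices. At z = 6.44: the cone contributes a regular 16-gon of circumradius 1.700 (interpolated between r1=4 and r2=1.5 at t=0.920) (area = (16/2)·1.700²·sin(360°/16) = 8.85 mm²); the r=8.5 cylinder at (11, 9) gives a regular 16-gon of circumradius 8.5 (constant along its height) (area = (16/2)·8.500²·sin(360°/16) = 221.19 mm²); Combining (union): the 2 present regions are separate (no shared area or edge), so areas and boundary lengths simply add and each stays a separate island — area = 230.04 mm². At z = 7.56: the cone does not reach this height (z outside [0, 7]); the r=8.5 cylinder at (11, 9) gives a regular 16-gon of circumradius 8.5 (constant along its height) (area = (16/2)·8.500²·sin(360°/16) = 221.19 mm²); Combining (union): only the r=8.5 cylinder at (11, 9) is present, so the union is just that shape — area = 221.19 mm². Checking containment: the cross-section at z = 7.56 is a subset of the cross-section at z = 6.44.

entirely on top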